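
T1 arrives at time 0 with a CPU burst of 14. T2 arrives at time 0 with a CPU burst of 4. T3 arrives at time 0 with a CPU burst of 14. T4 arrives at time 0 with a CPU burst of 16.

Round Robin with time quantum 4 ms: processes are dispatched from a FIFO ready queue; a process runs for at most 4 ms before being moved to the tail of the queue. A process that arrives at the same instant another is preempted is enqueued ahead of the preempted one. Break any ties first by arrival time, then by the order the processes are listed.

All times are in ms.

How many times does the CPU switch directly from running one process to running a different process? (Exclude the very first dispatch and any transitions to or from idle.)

12

Schedule: | T1 0-4 | T2 4-8 | T3 8-12 | T4 12-16 | T1 16-20 | T3 20-24 | T4 24-28 | T1 28-32 | T3 32-36 | T4 36-40 | T1 40-42 | T3 42-44 | T4 44-48 |
Completion: T1=42  T2=8  T3=44  T4=48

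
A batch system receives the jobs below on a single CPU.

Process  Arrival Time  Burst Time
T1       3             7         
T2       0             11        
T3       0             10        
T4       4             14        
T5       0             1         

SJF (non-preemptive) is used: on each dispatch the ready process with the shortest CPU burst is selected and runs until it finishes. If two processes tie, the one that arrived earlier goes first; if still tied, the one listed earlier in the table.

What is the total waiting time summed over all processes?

Gantt: | T5 0-1 | T3 1-11 | T1 11-18 | T2 18-29 | T4 29-43 |
Completion: T1=18  T2=29  T3=11  T4=43  T5=1
Turnaround (C−A): T1=15  T2=29  T3=11  T4=39  T5=1
Waiting = turnaround − burst: T1=8, T2=18, T3=1, T4=25, T5=0
Total waiting = 8 + 18 + 1 + 25 + 0 = 52

52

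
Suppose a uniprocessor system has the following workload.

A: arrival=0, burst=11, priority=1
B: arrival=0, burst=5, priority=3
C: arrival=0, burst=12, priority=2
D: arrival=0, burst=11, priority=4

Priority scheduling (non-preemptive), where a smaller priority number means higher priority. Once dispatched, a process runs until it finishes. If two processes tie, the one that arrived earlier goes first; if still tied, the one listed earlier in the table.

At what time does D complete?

39

Timeline: | A 0-11 | C 11-23 | B 23-28 | D 28-39 |
Completion: A=11  B=28  C=23  D=39
Turnaround (C−A): A=11  B=28  C=23  D=39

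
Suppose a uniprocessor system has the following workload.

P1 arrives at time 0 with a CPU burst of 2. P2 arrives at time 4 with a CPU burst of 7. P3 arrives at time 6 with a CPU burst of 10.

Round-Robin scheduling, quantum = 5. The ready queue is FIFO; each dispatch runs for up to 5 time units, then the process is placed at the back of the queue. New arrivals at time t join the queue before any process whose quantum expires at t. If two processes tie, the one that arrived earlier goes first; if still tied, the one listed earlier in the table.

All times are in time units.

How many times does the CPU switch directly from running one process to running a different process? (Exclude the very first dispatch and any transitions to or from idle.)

3

Schedule: | P1 0-2 | idle 2-4 | P2 4-9 | P3 9-14 | P2 14-16 | P3 16-21 |
Completion: P1=2  P2=16  P3=21
Turnaround (C−A): P1=2  P2=12  P3=15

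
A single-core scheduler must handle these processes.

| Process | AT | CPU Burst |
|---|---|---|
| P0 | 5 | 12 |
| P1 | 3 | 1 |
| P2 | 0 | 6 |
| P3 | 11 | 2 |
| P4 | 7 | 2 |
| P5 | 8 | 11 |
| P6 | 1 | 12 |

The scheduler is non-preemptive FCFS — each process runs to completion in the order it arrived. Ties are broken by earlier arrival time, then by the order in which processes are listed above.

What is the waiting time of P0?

14

Gantt: | P2 0-6 | P6 6-18 | P1 18-19 | P0 19-31 | P4 31-33 | P5 33-44 | P3 44-46 |
Completion: P0=31  P1=19  P2=6  P3=46  P4=33  P5=44  P6=18
Turnaround (C−A): P0=26  P1=16  P2=6  P3=35  P4=26  P5=36  P6=17
Waiting(P0) = turnaround − burst = 26 − 12 = 14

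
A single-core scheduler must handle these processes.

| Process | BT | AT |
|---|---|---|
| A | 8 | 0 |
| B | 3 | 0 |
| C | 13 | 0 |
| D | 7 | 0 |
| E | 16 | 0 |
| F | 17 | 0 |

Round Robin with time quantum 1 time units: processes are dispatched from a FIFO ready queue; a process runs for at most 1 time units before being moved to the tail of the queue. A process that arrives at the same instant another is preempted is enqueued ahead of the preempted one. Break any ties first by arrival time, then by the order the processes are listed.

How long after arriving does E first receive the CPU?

Gantt: | A 0-1 | B 1-2 | C 2-3 | D 3-4 | E 4-5 | F 5-6 | A 6-7 | B 7-8 | C 8-9 | D 9-10 | E 10-11 | F 11-12 | A 12-13 | B 13-14 | C 14-15 | D 15-16 | E 16-17 | F 17-18 | A 18-19 | C 19-20 | D 20-21 | E 21-22 | F 22-23 | A 23-24 | C 24-25 | D 25-26 | E 26-27 | F 27-28 | A 28-29 | C 29-30 | D 30-31 | E 31-32 | F 32-33 | A 33-34 | C 34-35 | D 35-36 | E 36-37 | F 37-38 | A 38-39 | C 39-40 | E 40-41 | F 41-42 | C 42-43 | E 43-44 | F 44-45 | C 45-46 | E 46-47 | F 47-48 | C 48-49 | E 49-50 | F 50-51 | C 51-52 | E 52-53 | F 53-54 | C 54-55 | E 55-56 | F 56-57 | E 57-58 | F 58-59 | E 59-60 | F 60-61 | E 61-62 | F 62-64 |
Completion: A=39  B=14  C=55  D=36  E=62  F=64
Turnaround (C−A): A=39  B=14  C=55  D=36  E=62  F=64
Response(E) = first start − arrival = 4 − 0 = 4

4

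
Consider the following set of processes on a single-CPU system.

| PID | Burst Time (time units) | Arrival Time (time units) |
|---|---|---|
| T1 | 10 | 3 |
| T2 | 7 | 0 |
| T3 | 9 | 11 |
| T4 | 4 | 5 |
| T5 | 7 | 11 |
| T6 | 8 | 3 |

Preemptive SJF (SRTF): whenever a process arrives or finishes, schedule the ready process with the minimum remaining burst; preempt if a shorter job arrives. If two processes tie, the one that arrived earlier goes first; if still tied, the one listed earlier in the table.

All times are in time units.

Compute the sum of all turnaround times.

109

Timeline: | T2 0-7 | T4 7-11 | T5 11-18 | T6 18-26 | T3 26-35 | T1 35-45 |
Completion: T1=45  T2=7  T3=35  T4=11  T5=18  T6=26
Turnaround (C−A): T1=42  T2=7  T3=24  T4=6  T5=7  T6=23
Turnaround = completion − arrival: T1=42, T2=7, T3=24, T4=6, T5=7, T6=23
Total turnaround = 42 + 7 + 24 + 6 + 7 + 23 = 109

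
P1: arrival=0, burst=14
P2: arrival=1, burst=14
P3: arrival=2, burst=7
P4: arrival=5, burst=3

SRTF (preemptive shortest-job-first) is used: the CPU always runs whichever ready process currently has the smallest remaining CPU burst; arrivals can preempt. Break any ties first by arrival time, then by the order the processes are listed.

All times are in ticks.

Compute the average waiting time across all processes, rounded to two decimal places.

9.00

Timeline: | P1 0-2 | P3 2-5 | P4 5-8 | P3 8-12 | P1 12-24 | P2 24-38 |
Completion: P1=24  P2=38  P3=12  P4=8
Waiting times: P1=10, P2=23, P3=3, P4=0
Average waiting = (10+23+3+0) / 4 = 36/4 = 9.00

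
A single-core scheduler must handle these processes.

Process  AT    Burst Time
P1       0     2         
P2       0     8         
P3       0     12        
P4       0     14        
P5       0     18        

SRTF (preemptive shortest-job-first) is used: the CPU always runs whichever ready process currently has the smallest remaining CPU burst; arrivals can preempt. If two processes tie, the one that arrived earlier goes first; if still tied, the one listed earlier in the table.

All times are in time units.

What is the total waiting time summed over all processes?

70

Gantt: | P1 0-2 | P2 2-10 | P3 10-22 | P4 22-36 | P5 36-54 |
Completion: P1=2  P2=10  P3=22  P4=36  P5=54
Waiting = turnaround − burst: P1=0, P2=2, P3=10, P4=22, P5=36
Total waiting = 0 + 2 + 10 + 22 + 36 = 70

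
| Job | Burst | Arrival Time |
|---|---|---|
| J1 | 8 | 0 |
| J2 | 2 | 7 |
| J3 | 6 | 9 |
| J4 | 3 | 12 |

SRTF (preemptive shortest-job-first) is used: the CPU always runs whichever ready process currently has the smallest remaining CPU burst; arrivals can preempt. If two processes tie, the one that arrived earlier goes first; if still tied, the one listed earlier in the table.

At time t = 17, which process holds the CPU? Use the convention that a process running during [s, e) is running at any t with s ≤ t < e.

Schedule: | J1 0-8 | J2 8-10 | J3 10-12 | J4 12-15 | J3 15-19 |
Completion: J1=8  J2=10  J3=19  J4=15
Turnaround (C−A): J1=8  J2=3  J3=10  J4=3

J3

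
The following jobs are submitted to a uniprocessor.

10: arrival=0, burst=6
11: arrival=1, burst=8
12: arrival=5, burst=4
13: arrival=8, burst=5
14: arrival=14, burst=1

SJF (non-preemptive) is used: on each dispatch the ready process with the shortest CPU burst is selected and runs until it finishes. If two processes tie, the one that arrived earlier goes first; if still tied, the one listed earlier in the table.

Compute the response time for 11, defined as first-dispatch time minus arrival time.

15

Schedule: | 10 0-6 | 12 6-10 | 13 10-15 | 14 15-16 | 11 16-24 |
Completion: 10=6  11=24  12=10  13=15  14=16
Response(11) = first start − arrival = 16 − 1 = 15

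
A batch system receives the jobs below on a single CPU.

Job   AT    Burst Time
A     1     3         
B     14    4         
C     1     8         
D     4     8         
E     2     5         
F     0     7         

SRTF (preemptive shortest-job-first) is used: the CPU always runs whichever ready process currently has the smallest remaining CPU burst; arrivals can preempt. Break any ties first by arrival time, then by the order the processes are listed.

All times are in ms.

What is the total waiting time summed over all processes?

52

Timeline: | F 0-1 | A 1-4 | E 4-9 | F 9-15 | B 15-19 | C 19-27 | D 27-35 |
Completion: A=4  B=19  C=27  D=35  E=9  F=15
Turnaround (C−A): A=3  B=5  C=26  D=31  E=7  F=15
Waiting = turnaround − burst: A=0, B=1, C=18, D=23, E=2, F=8
Total waiting = 0 + 1 + 18 + 23 + 2 + 8 = 52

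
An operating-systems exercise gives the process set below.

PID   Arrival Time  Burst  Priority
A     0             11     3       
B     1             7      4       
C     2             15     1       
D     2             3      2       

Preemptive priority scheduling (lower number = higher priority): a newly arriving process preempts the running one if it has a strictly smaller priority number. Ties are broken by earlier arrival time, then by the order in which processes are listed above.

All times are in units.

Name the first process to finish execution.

Schedule: | A 0-2 | C 2-17 | D 17-20 | A 20-29 | B 29-36 |
Completion: A=29  B=36  C=17  D=20
Turnaround (C−A): A=29  B=35  C=15  D=18
Finish order: C → D → A → B

C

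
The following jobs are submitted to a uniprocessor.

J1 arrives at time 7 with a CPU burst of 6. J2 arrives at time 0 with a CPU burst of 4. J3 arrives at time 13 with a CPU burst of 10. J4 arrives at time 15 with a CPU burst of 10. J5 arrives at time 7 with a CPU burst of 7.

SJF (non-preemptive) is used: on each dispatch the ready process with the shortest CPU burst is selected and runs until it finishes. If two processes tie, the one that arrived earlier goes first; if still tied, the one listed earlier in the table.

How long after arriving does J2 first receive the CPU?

Schedule: | J2 0-4 | idle 4-7 | J1 7-13 | J5 13-20 | J3 20-30 | J4 30-40 |
Completion: J1=13  J2=4  J3=30  J4=40  J5=20
Turnaround (C−A): J1=6  J2=4  J3=17  J4=25  J5=13
Response(J2) = first start − arrival = 0 − 0 = 0

0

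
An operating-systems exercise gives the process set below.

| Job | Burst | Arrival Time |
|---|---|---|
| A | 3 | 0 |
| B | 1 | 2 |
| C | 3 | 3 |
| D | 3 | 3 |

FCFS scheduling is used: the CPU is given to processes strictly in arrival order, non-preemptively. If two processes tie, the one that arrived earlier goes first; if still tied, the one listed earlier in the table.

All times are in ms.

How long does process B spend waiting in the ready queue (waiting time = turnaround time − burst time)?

1

Schedule: | A 0-3 | B 3-4 | C 4-7 | D 7-10 |
Completion: A=3  B=4  C=7  D=10
Waiting(B) = turnaround − burst = 2 − 1 = 1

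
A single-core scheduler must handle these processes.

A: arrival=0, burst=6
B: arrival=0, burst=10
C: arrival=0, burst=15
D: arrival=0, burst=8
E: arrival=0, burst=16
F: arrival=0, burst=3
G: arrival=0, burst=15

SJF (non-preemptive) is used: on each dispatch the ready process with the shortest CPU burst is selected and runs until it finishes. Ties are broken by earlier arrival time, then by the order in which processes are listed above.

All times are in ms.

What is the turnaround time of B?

27

Gantt: | F 0-3 | A 3-9 | D 9-17 | B 17-27 | C 27-42 | G 42-57 | E 57-73 |
Completion: A=9  B=27  C=42  D=17  E=73  F=3  G=57
Turnaround(B) = completion − arrival = 27 − 0 = 27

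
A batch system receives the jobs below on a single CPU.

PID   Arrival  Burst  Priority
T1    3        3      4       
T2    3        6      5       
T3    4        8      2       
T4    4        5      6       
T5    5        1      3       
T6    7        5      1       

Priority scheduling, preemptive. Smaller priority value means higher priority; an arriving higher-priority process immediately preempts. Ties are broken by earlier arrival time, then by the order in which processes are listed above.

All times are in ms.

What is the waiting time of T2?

Timeline: | idle 0-3 | T1 3-4 | T3 4-7 | T6 7-12 | T3 12-17 | T5 17-18 | T1 18-20 | T2 20-26 | T4 26-31 |
Completion: T1=20  T2=26  T3=17  T4=31  T5=18  T6=12
Waiting(T2) = turnaround − burst = 23 − 6 = 17

17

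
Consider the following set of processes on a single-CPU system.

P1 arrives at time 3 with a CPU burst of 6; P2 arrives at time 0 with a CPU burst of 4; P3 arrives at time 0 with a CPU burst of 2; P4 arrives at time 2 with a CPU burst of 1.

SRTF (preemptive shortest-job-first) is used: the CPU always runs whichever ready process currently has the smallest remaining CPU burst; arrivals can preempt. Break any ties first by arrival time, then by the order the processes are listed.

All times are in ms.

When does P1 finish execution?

Gantt: | P3 0-2 | P4 2-3 | P2 3-7 | P1 7-13 |
Completion: P1=13  P2=7  P3=2  P4=3

13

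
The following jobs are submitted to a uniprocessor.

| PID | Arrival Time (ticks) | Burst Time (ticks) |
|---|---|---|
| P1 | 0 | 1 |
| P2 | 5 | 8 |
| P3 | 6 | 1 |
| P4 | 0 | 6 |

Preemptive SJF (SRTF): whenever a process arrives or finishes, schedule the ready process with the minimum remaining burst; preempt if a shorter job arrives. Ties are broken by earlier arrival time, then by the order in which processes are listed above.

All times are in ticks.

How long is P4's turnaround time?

Gantt: | P1 0-1 | P4 1-7 | P3 7-8 | P2 8-16 |
Completion: P1=1  P2=16  P3=8  P4=7
Turnaround (C−A): P1=1  P2=11  P3=2  P4=7
Turnaround(P4) = completion − arrival = 7 − 0 = 7

7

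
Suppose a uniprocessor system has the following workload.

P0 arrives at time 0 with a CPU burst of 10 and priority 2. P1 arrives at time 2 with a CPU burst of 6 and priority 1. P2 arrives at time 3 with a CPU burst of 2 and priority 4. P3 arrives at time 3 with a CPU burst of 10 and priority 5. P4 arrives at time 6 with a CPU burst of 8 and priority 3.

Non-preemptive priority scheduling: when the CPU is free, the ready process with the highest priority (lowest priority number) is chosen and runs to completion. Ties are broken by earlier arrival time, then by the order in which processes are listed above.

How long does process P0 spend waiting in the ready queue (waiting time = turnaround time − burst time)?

0

Schedule: | P0 0-10 | P1 10-16 | P4 16-24 | P2 24-26 | P3 26-36 |
Completion: P0=10  P1=16  P2=26  P3=36  P4=24
Turnaround (C−A): P0=10  P1=14  P2=23  P3=33  P4=18
Waiting(P0) = turnaround − burst = 10 − 10 = 0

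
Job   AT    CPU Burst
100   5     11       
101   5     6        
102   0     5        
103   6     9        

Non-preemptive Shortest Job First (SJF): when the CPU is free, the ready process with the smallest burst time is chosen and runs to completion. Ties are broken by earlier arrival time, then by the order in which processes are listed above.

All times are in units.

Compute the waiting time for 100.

15

Timeline: | 102 0-5 | 101 5-11 | 103 11-20 | 100 20-31 |
Completion: 100=31  101=11  102=5  103=20
Turnaround (C−A): 100=26  101=6  102=5  103=14
Waiting(100) = turnaround − burst = 26 − 11 = 15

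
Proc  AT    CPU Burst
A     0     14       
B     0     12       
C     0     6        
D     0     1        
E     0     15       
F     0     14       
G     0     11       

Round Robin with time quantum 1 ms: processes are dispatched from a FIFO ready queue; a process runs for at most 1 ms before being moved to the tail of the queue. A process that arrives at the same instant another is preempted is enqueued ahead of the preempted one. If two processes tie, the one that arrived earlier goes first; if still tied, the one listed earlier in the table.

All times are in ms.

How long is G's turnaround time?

Gantt: | A 0-1 | B 1-2 | C 2-3 | D 3-4 | E 4-5 | F 5-6 | G 6-7 | A 7-8 | B 8-9 | C 9-10 | E 10-11 | F 11-12 | G 12-13 | A 13-14 | B 14-15 | C 15-16 | E 16-17 | F 17-18 | G 18-19 | A 19-20 | B 20-21 | C 21-22 | E 22-23 | F 23-24 | G 24-25 | A 25-26 | B 26-27 | C 27-28 | E 28-29 | F 29-30 | G 30-31 | A 31-32 | B 32-33 | C 33-34 | E 34-35 | F 35-36 | G 36-37 | A 37-38 | B 38-39 | E 39-40 | F 40-41 | G 41-42 | A 42-43 | B 43-44 | E 44-45 | F 45-46 | G 46-47 | A 47-48 | B 48-49 | E 49-50 | F 50-51 | G 51-52 | A 52-53 | B 53-54 | E 54-55 | F 55-56 | G 56-57 | A 57-58 | B 58-59 | E 59-60 | F 60-61 | G 61-62 | A 62-63 | B 63-64 | E 64-65 | F 65-66 | A 66-67 | E 67-68 | F 68-69 | A 69-70 | E 70-71 | F 71-72 | E 72-73 |
Completion: A=70  B=64  C=34  D=4  E=73  F=72  G=62
Turnaround (C−A): A=70  B=64  C=34  D=4  E=73  F=72  G=62
Turnaround(G) = completion − arrival = 62 − 0 = 62

62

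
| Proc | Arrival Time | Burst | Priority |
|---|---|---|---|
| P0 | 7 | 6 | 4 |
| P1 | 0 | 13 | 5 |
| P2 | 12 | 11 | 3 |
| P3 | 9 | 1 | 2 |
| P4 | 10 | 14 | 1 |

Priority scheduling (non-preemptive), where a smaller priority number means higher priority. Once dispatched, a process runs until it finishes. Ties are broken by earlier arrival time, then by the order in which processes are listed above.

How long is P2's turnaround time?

Schedule: | P1 0-13 | P4 13-27 | P3 27-28 | P2 28-39 | P0 39-45 |
Completion: P0=45  P1=13  P2=39  P3=28  P4=27
Turnaround (C−A): P0=38  P1=13  P2=27  P3=19  P4=17
Turnaround(P2) = completion − arrival = 39 − 12 = 27

27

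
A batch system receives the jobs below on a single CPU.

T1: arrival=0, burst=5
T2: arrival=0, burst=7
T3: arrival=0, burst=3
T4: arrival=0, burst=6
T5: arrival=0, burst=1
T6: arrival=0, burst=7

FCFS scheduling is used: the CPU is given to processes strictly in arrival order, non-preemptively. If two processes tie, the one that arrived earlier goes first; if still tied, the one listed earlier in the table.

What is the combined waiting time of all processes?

75

Gantt: | T1 0-5 | T2 5-12 | T3 12-15 | T4 15-21 | T5 21-22 | T6 22-29 |
Completion: T1=5  T2=12  T3=15  T4=21  T5=22  T6=29
Turnaround (C−A): T1=5  T2=12  T3=15  T4=21  T5=22  T6=29
Waiting = turnaround − burst: T1=0, T2=5, T3=12, T4=15, T5=21, T6=22
Total waiting = 0 + 5 + 12 + 15 + 21 + 22 = 75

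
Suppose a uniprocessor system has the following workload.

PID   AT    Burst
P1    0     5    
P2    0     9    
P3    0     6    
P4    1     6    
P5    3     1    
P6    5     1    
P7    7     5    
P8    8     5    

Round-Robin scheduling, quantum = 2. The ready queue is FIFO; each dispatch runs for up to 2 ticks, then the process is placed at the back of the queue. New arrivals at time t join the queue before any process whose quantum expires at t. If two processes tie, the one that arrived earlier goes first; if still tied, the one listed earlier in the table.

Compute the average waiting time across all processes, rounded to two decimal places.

19.63

Timeline: | P1 0-2 | P2 2-4 | P3 4-6 | P4 6-8 | P1 8-10 | P5 10-11 | P2 11-13 | P6 13-14 | P3 14-16 | P7 16-18 | P8 18-20 | P4 20-22 | P1 22-23 | P2 23-25 | P3 25-27 | P7 27-29 | P8 29-31 | P4 31-33 | P2 33-35 | P7 35-36 | P8 36-37 | P2 37-38 |
Completion: P1=23  P2=38  P3=27  P4=33  P5=11  P6=14  P7=36  P8=37
Turnaround (C−A): P1=23  P2=38  P3=27  P4=32  P5=8  P6=9  P7=29  P8=29
Waiting times: P1=18, P2=29, P3=21, P4=26, P5=7, P6=8, P7=24, P8=24
Average waiting = (18+29+21+26+7+8+24+24) / 8 = 157/8 = 19.63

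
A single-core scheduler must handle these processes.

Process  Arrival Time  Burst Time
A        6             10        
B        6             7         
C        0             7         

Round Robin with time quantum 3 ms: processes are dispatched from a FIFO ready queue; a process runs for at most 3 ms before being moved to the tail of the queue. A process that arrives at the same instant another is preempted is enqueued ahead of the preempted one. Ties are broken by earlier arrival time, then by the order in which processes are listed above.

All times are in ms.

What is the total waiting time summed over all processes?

Schedule: | C 0-6 | A 6-9 | B 9-12 | C 12-13 | A 13-16 | B 16-19 | A 19-22 | B 22-23 | A 23-24 |
Completion: A=24  B=23  C=13
Turnaround (C−A): A=18  B=17  C=13
Waiting = turnaround − burst: A=8, B=10, C=6
Total waiting = 8 + 10 + 6 = 24

24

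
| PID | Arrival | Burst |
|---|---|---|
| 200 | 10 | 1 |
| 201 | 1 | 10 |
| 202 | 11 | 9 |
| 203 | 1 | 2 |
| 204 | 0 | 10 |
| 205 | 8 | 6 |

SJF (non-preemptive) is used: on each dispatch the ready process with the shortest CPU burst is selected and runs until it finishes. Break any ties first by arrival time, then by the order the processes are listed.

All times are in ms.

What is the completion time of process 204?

Timeline: | 204 0-10 | 200 10-11 | 203 11-13 | 205 13-19 | 202 19-28 | 201 28-38 |
Completion: 200=11  201=38  202=28  203=13  204=10  205=19
Turnaround (C−A): 200=1  201=37  202=17  203=12  204=10  205=11

10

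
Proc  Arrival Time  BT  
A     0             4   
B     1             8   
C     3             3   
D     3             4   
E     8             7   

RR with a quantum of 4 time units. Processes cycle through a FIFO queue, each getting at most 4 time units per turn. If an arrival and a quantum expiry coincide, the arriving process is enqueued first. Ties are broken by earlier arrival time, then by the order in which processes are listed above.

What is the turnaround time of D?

12

Timeline: | A 0-4 | B 4-8 | C 8-11 | D 11-15 | E 15-19 | B 19-23 | E 23-26 |
Completion: A=4  B=23  C=11  D=15  E=26
Turnaround (C−A): A=4  B=22  C=8  D=12  E=18
Turnaround(D) = completion − arrival = 15 − 3 = 12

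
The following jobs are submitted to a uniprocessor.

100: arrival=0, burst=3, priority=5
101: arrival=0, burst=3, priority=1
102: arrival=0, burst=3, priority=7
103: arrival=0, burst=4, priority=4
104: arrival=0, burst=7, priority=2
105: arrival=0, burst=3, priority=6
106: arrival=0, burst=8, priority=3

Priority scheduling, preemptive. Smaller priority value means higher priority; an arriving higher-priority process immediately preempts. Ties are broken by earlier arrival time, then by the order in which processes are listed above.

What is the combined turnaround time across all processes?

137

Schedule: | 101 0-3 | 104 3-10 | 106 10-18 | 103 18-22 | 100 22-25 | 105 25-28 | 102 28-31 |
Completion: 100=25  101=3  102=31  103=22  104=10  105=28  106=18
Turnaround (C−A): 100=25  101=3  102=31  103=22  104=10  105=28  106=18
Turnaround = completion − arrival: 100=25, 101=3, 102=31, 103=22, 104=10, 105=28, 106=18
Total turnaround = 25 + 3 + 31 + 22 + 10 + 28 + 18 = 137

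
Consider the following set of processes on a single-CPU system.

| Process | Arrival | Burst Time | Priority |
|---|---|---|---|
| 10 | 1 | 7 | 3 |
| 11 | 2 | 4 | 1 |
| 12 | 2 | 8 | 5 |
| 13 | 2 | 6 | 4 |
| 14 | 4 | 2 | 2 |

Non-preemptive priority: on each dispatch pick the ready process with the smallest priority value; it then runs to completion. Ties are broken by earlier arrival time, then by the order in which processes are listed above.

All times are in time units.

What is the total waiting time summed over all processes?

Timeline: | idle 0-1 | 10 1-8 | 11 8-12 | 14 12-14 | 13 14-20 | 12 20-28 |
Completion: 10=8  11=12  12=28  13=20  14=14
Waiting = turnaround − burst: 10=0, 11=6, 12=18, 13=12, 14=8
Total waiting = 0 + 6 + 18 + 12 + 8 = 44

44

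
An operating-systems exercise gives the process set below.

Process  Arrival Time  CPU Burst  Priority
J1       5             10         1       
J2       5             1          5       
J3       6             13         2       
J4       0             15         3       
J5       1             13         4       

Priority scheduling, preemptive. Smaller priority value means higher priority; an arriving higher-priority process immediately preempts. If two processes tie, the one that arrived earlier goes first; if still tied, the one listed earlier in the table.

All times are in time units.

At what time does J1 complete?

15

Schedule: | J4 0-5 | J1 5-15 | J3 15-28 | J4 28-38 | J5 38-51 | J2 51-52 |
Completion: J1=15  J2=52  J3=28  J4=38  J5=51
Turnaround (C−A): J1=10  J2=47  J3=22  J4=38  J5=50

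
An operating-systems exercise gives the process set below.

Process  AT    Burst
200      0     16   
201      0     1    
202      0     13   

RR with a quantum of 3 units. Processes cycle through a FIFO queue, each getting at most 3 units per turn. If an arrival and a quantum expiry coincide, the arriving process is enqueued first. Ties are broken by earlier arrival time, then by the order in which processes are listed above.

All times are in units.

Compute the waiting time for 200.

14

Gantt: | 200 0-3 | 201 3-4 | 202 4-7 | 200 7-10 | 202 10-13 | 200 13-16 | 202 16-19 | 200 19-22 | 202 22-25 | 200 25-28 | 202 28-29 | 200 29-30 |
Completion: 200=30  201=4  202=29
Turnaround (C−A): 200=30  201=4  202=29
Waiting(200) = turnaround − burst = 30 − 16 = 14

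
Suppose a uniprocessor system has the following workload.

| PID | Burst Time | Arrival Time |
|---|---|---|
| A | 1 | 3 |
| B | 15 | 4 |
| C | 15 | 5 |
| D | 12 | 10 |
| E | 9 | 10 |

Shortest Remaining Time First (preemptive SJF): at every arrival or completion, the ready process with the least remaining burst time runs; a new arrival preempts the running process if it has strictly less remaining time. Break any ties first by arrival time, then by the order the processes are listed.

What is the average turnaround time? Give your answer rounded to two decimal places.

Schedule: | idle 0-3 | A 3-4 | B 4-19 | E 19-28 | D 28-40 | C 40-55 |
Completion: A=4  B=19  C=55  D=40  E=28
Turnaround (C−A): A=1  B=15  C=50  D=30  E=18
Turnaround times: A=1, B=15, C=50, D=30, E=18
Average turnaround = (1+15+50+30+18) / 5 = 114/5 = 22.80

22.80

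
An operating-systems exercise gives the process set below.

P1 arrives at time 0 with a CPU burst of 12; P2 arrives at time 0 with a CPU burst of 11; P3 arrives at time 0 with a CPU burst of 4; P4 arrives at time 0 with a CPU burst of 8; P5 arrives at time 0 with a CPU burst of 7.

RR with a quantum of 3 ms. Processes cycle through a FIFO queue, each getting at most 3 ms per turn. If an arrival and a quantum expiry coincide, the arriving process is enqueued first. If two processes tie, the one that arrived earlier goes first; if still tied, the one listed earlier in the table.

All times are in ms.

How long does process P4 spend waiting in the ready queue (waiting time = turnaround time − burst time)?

Timeline: | P1 0-3 | P2 3-6 | P3 6-9 | P4 9-12 | P5 12-15 | P1 15-18 | P2 18-21 | P3 21-22 | P4 22-25 | P5 25-28 | P1 28-31 | P2 31-34 | P4 34-36 | P5 36-37 | P1 37-40 | P2 40-42 |
Completion: P1=40  P2=42  P3=22  P4=36  P5=37
Turnaround (C−A): P1=40  P2=42  P3=22  P4=36  P5=37
Waiting(P4) = turnaround − burst = 36 − 8 = 28

28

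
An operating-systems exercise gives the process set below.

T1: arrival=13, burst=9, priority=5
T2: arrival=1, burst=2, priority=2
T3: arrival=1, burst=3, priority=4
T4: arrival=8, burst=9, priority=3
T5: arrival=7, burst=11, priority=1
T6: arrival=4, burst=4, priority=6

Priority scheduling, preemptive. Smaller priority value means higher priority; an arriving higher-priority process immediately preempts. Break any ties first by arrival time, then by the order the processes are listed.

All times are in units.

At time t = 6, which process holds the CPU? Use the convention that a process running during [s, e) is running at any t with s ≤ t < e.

T6

Timeline: | idle 0-1 | T2 1-3 | T3 3-6 | T6 6-7 | T5 7-18 | T4 18-27 | T1 27-36 | T6 36-39 |
Completion: T1=36  T2=3  T3=6  T4=27  T5=18  T6=39
Turnaround (C−A): T1=23  T2=2  T3=5  T4=19  T5=11  T6=35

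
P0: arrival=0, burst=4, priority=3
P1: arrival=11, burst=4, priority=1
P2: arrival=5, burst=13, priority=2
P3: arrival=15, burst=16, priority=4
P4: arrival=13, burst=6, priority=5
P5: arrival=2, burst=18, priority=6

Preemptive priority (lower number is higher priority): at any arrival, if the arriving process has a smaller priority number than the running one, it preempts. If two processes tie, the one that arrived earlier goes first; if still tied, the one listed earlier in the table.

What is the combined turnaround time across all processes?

138

Timeline: | P0 0-4 | P5 4-5 | P2 5-11 | P1 11-15 | P2 15-22 | P3 22-38 | P4 38-44 | P5 44-61 |
Completion: P0=4  P1=15  P2=22  P3=38  P4=44  P5=61
Turnaround (C−A): P0=4  P1=4  P2=17  P3=23  P4=31  P5=59
Turnaround = completion − arrival: P0=4, P1=4, P2=17, P3=23, P4=31, P5=59
Total turnaround = 4 + 4 + 17 + 23 + 31 + 59 = 138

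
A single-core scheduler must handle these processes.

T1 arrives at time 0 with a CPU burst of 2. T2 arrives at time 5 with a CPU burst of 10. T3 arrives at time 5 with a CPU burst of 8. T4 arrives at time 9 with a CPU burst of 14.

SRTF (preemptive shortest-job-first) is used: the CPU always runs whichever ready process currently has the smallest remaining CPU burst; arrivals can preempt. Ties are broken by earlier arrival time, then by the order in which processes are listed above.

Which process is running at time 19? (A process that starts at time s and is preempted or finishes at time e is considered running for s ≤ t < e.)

Timeline: | T1 0-2 | idle 2-5 | T3 5-13 | T2 13-23 | T4 23-37 |
Completion: T1=2  T2=23  T3=13  T4=37
Turnaround (C−A): T1=2  T2=18  T3=8  T4=28

T2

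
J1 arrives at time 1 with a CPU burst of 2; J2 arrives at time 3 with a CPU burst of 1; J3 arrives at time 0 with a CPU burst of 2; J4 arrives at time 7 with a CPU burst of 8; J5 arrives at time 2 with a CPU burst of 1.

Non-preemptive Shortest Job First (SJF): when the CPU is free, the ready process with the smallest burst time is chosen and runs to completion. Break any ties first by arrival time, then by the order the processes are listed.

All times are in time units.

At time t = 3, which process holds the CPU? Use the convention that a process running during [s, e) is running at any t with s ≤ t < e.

Gantt: | J3 0-2 | J5 2-3 | J2 3-4 | J1 4-6 | idle 6-7 | J4 7-15 |
Completion: J1=6  J2=4  J3=2  J4=15  J5=3
Turnaround (C−A): J1=5  J2=1  J3=2  J4=8  J5=1

J2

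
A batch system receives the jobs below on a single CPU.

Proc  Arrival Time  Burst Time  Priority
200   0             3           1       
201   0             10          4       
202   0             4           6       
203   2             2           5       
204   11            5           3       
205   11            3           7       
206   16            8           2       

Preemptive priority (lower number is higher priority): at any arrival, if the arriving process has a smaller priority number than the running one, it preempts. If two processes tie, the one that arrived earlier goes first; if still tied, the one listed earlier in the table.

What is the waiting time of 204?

Gantt: | 200 0-3 | 201 3-11 | 204 11-16 | 206 16-24 | 201 24-26 | 203 26-28 | 202 28-32 | 205 32-35 |
Completion: 200=3  201=26  202=32  203=28  204=16  205=35  206=24
Waiting(204) = turnaround − burst = 5 − 5 = 0

0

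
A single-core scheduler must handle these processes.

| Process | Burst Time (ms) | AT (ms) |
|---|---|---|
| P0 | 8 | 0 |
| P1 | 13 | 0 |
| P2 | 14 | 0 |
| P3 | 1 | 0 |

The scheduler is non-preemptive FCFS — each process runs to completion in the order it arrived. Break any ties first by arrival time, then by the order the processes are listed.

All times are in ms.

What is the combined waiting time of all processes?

64

Schedule: | P0 0-8 | P1 8-21 | P2 21-35 | P3 35-36 |
Completion: P0=8  P1=21  P2=35  P3=36
Turnaround (C−A): P0=8  P1=21  P2=35  P3=36
Waiting = turnaround − burst: P0=0, P1=8, P2=21, P3=35
Total waiting = 0 + 8 + 21 + 35 = 64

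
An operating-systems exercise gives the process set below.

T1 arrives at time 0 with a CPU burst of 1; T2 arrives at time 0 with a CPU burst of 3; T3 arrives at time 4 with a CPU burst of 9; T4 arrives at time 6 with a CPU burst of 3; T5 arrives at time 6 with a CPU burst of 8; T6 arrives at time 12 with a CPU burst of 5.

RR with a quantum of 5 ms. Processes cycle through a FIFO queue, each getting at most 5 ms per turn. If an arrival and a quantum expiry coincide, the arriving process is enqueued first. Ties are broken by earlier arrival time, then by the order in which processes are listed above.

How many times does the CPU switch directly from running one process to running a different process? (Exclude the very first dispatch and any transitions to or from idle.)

Schedule: | T1 0-1 | T2 1-4 | T3 4-9 | T4 9-12 | T5 12-17 | T3 17-21 | T6 21-26 | T5 26-29 |
Completion: T1=1  T2=4  T3=21  T4=12  T5=29  T6=26
Turnaround (C−A): T1=1  T2=4  T3=17  T4=6  T5=23  T6=14

7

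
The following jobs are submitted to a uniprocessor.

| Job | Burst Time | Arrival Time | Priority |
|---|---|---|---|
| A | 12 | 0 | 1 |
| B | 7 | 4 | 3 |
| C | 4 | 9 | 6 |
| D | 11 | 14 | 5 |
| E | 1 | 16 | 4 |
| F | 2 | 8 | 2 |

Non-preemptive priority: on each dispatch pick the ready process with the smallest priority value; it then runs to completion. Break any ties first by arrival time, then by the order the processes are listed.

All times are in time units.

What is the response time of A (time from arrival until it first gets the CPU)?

0

Timeline: | A 0-12 | F 12-14 | B 14-21 | E 21-22 | D 22-33 | C 33-37 |
Completion: A=12  B=21  C=37  D=33  E=22  F=14
Turnaround (C−A): A=12  B=17  C=28  D=19  E=6  F=6
Response(A) = first start − arrival = 0 − 0 = 0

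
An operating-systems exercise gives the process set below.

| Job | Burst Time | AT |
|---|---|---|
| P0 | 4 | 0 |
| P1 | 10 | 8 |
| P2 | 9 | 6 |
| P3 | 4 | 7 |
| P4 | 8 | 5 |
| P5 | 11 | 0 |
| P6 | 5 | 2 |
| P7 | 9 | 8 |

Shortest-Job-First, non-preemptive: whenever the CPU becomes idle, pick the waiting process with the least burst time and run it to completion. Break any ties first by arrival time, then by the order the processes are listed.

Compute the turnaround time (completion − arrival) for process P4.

16

Timeline: | P0 0-4 | P6 4-9 | P3 9-13 | P4 13-21 | P2 21-30 | P7 30-39 | P1 39-49 | P5 49-60 |
Completion: P0=4  P1=49  P2=30  P3=13  P4=21  P5=60  P6=9  P7=39
Turnaround(P4) = completion − arrival = 21 − 5 = 16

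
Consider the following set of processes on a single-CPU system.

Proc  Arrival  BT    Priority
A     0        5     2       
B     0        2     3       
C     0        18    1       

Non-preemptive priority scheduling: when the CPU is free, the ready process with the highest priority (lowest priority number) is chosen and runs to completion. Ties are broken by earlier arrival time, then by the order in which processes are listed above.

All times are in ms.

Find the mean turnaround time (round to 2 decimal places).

Gantt: | C 0-18 | A 18-23 | B 23-25 |
Completion: A=23  B=25  C=18
Turnaround times: A=23, B=25, C=18
Average turnaround = (23+25+18) / 3 = 66/3 = 22.00

22.00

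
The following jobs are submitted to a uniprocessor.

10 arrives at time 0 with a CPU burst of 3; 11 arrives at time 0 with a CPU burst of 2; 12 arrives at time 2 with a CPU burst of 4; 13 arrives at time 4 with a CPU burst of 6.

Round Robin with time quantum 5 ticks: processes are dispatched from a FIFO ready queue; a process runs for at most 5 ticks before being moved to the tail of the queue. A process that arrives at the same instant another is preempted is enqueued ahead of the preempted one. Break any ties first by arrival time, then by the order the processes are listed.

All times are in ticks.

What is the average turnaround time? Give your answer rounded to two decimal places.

Gantt: | 10 0-3 | 11 3-5 | 12 5-9 | 13 9-15 |
Completion: 10=3  11=5  12=9  13=15
Turnaround (C−A): 10=3  11=5  12=7  13=11
Turnaround times: 10=3, 11=5, 12=7, 13=11
Average turnaround = (3+5+7+11) / 4 = 26/4 = 6.50

6.50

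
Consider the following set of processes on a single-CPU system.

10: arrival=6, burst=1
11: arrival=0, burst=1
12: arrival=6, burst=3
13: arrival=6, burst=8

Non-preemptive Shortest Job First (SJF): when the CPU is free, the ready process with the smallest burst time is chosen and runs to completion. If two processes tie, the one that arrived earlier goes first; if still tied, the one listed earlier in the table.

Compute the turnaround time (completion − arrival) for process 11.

Gantt: | 11 0-1 | idle 1-6 | 10 6-7 | 12 7-10 | 13 10-18 |
Completion: 10=7  11=1  12=10  13=18
Turnaround (C−A): 10=1  11=1  12=4  13=12
Turnaround(11) = completion − arrival = 1 − 0 = 1

1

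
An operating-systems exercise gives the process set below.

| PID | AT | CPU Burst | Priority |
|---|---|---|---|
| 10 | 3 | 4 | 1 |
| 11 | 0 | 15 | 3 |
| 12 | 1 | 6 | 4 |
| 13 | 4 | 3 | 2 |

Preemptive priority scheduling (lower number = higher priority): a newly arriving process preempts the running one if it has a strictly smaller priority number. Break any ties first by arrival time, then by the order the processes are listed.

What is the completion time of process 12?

Schedule: | 11 0-3 | 10 3-7 | 13 7-10 | 11 10-22 | 12 22-28 |
Completion: 10=7  11=22  12=28  13=10
Turnaround (C−A): 10=4  11=22  12=27  13=6

28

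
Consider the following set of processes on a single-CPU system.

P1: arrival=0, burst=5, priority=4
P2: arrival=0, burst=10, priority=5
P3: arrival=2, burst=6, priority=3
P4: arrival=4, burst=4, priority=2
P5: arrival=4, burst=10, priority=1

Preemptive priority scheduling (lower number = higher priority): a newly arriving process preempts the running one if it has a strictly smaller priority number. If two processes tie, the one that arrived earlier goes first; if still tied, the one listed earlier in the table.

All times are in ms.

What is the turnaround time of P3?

Schedule: | P1 0-2 | P3 2-4 | P5 4-14 | P4 14-18 | P3 18-22 | P1 22-25 | P2 25-35 |
Completion: P1=25  P2=35  P3=22  P4=18  P5=14
Turnaround(P3) = completion − arrival = 22 − 2 = 20

20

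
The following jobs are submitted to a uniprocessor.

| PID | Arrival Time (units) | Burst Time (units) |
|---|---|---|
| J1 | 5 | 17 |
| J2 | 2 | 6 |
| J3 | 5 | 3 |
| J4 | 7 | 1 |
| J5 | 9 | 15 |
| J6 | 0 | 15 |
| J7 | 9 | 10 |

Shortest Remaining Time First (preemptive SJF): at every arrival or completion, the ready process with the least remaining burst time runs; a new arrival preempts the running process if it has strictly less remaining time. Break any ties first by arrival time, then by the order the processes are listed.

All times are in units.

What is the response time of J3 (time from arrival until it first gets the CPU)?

Timeline: | J6 0-2 | J2 2-8 | J4 8-9 | J3 9-12 | J7 12-22 | J6 22-35 | J5 35-50 | J1 50-67 |
Completion: J1=67  J2=8  J3=12  J4=9  J5=50  J6=35  J7=22
Response(J3) = first start − arrival = 9 − 5 = 4

4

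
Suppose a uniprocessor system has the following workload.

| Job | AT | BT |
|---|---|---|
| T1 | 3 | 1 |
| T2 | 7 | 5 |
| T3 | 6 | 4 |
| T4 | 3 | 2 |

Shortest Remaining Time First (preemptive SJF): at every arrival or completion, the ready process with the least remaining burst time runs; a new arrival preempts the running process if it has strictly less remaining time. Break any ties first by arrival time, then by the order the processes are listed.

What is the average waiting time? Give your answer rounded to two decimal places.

Gantt: | idle 0-3 | T1 3-4 | T4 4-6 | T3 6-10 | T2 10-15 |
Completion: T1=4  T2=15  T3=10  T4=6
Waiting times: T1=0, T2=3, T3=0, T4=1
Average waiting = (0+3+0+1) / 4 = 4/4 = 1.00

1.00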